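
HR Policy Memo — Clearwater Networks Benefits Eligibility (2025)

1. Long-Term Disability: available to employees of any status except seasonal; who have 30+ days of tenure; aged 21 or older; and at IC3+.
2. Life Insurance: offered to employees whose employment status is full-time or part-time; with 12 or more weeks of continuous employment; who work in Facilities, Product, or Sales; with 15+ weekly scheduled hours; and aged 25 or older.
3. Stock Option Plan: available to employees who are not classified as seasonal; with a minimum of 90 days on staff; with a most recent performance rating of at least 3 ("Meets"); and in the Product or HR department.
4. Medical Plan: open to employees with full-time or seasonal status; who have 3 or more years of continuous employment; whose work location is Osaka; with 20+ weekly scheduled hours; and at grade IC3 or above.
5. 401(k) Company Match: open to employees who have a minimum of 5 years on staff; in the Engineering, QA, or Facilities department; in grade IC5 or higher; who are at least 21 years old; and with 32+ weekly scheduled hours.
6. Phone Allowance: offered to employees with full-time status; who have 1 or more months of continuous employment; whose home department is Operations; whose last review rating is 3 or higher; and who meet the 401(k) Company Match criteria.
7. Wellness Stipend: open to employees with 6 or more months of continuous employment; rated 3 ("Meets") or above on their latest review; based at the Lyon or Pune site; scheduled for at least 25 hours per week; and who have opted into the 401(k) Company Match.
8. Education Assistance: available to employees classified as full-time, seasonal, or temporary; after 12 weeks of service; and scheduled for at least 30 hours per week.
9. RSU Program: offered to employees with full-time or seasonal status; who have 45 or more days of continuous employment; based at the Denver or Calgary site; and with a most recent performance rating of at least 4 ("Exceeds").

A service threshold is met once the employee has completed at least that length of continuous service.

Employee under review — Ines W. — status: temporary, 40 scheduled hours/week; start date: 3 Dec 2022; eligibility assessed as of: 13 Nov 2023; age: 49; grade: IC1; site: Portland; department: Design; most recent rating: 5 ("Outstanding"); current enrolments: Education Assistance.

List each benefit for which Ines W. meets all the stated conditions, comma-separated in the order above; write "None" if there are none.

Education Assistance

Service from 3 Dec 2022 to 13 Nov 2023: 345 days.
Long-Term Disability — status temporary ✓ (not excluded); service 345 days ≥ 30 days ✓; age 49 ≥ 21 ✓; grade IC1 < IC3 ✗ → not eligible.
Life Insurance — status temporary ✗ (requires full-time or part-time) → not eligible.
Stock Option Plan — status temporary ✓ (not excluded); service 345 days ≥ 90 days ✓; rating 5 ≥ 3 ✓; dept Design ✗ → not eligible.
Medical Plan — status temporary ✗ (requires full-time or seasonal) → not eligible.
401(k) Company Match — service 345 days < 5 years (≈1825 days) ✗ → not eligible.
Phone Allowance — status temporary ✗ (requires full-time) → not eligible.
Wellness Stipend — service 345 days ≥ 6 months (≈180 days) ✓; rating 5 ≥ 3 ✓; site Portland ✗ (not Lyon or Pune) → not eligible.
Education Assistance — status temporary ✓; service 345 days ≥ 12 weeks (≈84 days) ✓; 40 hrs/wk ≥ 30 ✓ → eligible.
RSU Program — status temporary ✗ (requires full-time or seasonal) → not eligible.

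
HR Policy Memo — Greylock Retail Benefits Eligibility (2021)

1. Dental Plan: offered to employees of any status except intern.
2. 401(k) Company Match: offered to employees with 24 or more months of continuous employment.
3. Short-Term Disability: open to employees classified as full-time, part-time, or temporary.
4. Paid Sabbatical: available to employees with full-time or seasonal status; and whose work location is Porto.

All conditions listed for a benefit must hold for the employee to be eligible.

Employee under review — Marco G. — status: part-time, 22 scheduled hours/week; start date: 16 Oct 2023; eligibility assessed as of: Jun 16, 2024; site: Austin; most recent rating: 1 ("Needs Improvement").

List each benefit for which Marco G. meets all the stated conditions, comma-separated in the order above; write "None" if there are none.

Dental Plan, Short-Term Disability

Service from 16 Oct 2023 to Jun 16, 2024: 244 days.
Dental Plan — status part-time ✓ (not excluded) → eligible.
401(k) Company Match — service 244 days < 24 months (≈720 days) ✗ → not eligible.
Short-Term Disability — status part-time ✓ → eligible.
Paid Sabbatical — status part-time ✗ (requires full-time or seasonal) → not eligible.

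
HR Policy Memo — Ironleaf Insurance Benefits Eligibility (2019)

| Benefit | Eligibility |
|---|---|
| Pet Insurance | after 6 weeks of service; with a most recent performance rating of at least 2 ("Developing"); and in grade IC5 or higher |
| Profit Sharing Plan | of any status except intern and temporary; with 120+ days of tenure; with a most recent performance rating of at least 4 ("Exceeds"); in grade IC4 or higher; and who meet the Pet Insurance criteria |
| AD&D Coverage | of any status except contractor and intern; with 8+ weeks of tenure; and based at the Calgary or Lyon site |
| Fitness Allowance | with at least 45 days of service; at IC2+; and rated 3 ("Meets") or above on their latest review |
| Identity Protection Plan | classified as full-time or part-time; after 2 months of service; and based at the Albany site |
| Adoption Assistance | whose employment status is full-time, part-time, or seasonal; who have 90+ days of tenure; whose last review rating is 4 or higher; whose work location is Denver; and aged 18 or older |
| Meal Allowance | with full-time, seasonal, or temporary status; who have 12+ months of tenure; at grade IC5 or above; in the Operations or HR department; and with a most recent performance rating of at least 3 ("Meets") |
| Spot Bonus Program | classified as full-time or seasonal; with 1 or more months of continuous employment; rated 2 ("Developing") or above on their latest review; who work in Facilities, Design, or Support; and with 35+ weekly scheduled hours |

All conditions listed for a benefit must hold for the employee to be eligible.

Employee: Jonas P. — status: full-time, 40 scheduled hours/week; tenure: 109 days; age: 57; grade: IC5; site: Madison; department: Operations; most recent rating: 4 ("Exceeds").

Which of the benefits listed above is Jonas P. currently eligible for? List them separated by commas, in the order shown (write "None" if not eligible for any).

Pet Insurance, Fitness Allowance

Pet Insurance — service 109 days ≥ 6 weeks (≈42 days) ✓; rating 4 ≥ 2 ✓; grade IC5 ≥ IC5 ✓ → eligible.
Profit Sharing Plan — status full-time ✓ (not excluded); service 109 days < 120 days ✗ → not eligible.
AD&D Coverage — status full-time ✓ (not excluded); service 109 days ≥ 8 weeks (≈56 days) ✓; site Madison ✗ (not Calgary or Lyon) → not eligible.
Fitness Allowance — service 109 days ≥ 45 days ✓; grade IC5 ≥ IC2 ✓; rating 4 ≥ 3 ✓ → eligible.
Identity Protection Plan — status full-time ✓; service 109 days ≥ 2 months (≈60 days) ✓; site Madison ✗ (not Albany) → not eligible.
Adoption Assistance — status full-time ✓; service 109 days ≥ 90 days ✓; rating 4 ≥ 4 ✓; site Madison ✗ (not Denver) → not eligible.
Meal Allowance — status full-time ✓; service 109 days < 12 months (≈360 days) ✗ → not eligible.
Spot Bonus Program — status full-time ✓; service 109 days ≥ 1 month (≈30 days) ✓; rating 4 ≥ 2 ✓; dept Operations ✗ → not eligible.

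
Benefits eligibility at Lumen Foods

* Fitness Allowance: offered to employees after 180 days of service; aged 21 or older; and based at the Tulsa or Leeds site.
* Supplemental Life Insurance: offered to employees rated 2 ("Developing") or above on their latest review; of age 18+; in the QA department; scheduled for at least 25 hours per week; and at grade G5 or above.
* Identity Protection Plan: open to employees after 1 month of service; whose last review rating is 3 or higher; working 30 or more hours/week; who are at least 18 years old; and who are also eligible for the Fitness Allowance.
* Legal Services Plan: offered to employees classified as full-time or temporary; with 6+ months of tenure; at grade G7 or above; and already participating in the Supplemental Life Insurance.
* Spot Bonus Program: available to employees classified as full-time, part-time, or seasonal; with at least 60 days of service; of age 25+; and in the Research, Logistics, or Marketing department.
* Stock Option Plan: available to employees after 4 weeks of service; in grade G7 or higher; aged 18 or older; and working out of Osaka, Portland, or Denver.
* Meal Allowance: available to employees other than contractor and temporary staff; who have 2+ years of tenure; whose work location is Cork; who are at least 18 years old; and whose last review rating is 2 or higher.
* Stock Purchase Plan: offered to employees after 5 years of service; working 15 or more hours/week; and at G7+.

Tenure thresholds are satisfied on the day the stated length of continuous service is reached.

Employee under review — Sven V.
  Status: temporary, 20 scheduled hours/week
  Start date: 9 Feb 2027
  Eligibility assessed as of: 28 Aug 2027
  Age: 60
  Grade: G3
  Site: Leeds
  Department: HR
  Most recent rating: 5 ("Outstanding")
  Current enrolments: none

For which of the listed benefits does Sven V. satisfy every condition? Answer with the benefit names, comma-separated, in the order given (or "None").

Fitness Allowance

Service from 9 Feb 2027 to 28 Aug 2027: 200 days.
Fitness Allowance — service 200 days ≥ 180 days ✓; age 60 ≥ 21 ✓; site Leeds ✓ → eligible.
Supplemental Life Insurance — rating 5 ≥ 2 ✓; age 60 ≥ 18 ✓; dept HR ✗ → not eligible.
Identity Protection Plan — service 200 days ≥ 1 month (≈30 days) ✓; rating 5 ≥ 3 ✓; 20 hrs/wk < 30 ✗ → not eligible.
Legal Services Plan — status temporary ✓; service 200 days ≥ 6 months (≈180 days) ✓; grade G3 < G7 ✗ → not eligible.
Spot Bonus Program — status temporary ✗ (requires full-time, part-time, or seasonal) → not eligible.
Stock Option Plan — service 200 days ≥ 4 weeks (≈28 days) ✓; grade G3 < G7 ✗ → not eligible.
Meal Allowance — status temporary ✗ (excluded) → not eligible.
Stock Purchase Plan — service 200 days < 5 years (≈1825 days) ✗ → not eligible.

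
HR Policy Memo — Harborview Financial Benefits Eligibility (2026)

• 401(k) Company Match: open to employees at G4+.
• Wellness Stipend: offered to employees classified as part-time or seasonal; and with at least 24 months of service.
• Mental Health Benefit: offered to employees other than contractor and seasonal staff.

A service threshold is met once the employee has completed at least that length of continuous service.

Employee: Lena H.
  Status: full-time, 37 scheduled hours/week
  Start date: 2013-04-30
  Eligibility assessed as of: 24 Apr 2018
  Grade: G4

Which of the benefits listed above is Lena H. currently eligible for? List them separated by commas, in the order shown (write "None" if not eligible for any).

Service from 2013-04-30 to 24 Apr 2018: 1820 days.
401(k) Company Match — grade G4 ≥ G4 ✓ → eligible.
Wellness Stipend — status full-time ✗ (requires part-time or seasonal) → not eligible.
Mental Health Benefit — status full-time ✓ (not excluded) → eligible.

401(k) Company Match, Mental Health Benefit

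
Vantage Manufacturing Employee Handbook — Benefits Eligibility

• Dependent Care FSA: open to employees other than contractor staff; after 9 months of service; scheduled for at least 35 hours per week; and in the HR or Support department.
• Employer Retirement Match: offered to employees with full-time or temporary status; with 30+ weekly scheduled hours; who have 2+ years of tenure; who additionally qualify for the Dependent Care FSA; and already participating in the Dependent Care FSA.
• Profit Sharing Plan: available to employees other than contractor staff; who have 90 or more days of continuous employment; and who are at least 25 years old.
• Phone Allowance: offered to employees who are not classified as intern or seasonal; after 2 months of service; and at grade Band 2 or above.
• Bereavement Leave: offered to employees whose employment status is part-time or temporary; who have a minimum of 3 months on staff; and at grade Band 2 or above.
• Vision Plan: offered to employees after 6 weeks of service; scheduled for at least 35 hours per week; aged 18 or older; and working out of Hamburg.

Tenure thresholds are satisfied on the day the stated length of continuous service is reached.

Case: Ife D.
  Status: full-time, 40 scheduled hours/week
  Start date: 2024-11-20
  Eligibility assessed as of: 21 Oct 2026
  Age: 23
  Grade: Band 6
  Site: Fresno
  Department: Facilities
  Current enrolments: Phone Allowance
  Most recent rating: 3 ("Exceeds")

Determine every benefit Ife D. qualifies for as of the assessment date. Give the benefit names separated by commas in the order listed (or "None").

Service from 2024-11-20 to 21 Oct 2026: 700 days.
Dependent Care FSA — status full-time ✓ (not excluded); service 700 days ≥ 9 months (≈270 days) ✓; 40 hrs/wk ≥ 35 ✓; dept Facilities ✗ → not eligible.
Employer Retirement Match — status full-time ✓; 40 hrs/wk ≥ 30 ✓; service 700 days < 2 years (≈730 days) ✗ → not eligible.
Profit Sharing Plan — status full-time ✓ (not excluded); service 700 days ≥ 90 days ✓; age 23 < 25 ✗ → not eligible.
Phone Allowance — status full-time ✓ (not excluded); service 700 days ≥ 2 months (≈60 days) ✓; grade Band 6 ≥ Band 2 ✓ → eligible.
Bereavement Leave — status full-time ✗ (requires part-time or temporary) → not eligible.
Vision Plan — service 700 days ≥ 6 weeks (≈42 days) ✓; 40 hrs/wk ≥ 35 ✓; age 23 ≥ 18 ✓; site Fresno ✗ (not Hamburg) → not eligible.

Phone Allowance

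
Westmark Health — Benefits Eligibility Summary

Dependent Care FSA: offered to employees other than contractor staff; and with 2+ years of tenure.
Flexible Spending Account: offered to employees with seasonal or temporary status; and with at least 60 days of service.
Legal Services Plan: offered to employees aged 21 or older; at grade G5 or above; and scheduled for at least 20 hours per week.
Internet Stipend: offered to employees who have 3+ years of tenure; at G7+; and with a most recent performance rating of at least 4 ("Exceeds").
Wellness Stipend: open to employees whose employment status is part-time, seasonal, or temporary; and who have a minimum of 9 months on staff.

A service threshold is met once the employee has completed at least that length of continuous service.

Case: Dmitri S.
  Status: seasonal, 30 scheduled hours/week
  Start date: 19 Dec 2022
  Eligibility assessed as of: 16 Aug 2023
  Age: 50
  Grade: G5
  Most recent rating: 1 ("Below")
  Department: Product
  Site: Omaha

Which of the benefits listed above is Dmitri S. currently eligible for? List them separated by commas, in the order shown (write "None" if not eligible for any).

Flexible Spending Account, Legal Services Plan

Service from 19 Dec 2022 to 16 Aug 2023: 240 days.
Dependent Care FSA — status seasonal ✓ (not excluded); service 240 days < 2 years (≈730 days) ✗ → not eligible.
Flexible Spending Account — status seasonal ✓; service 240 days ≥ 60 days ✓ → eligible.
Legal Services Plan — age 50 ≥ 21 ✓; grade G5 ≥ G5 ✓; 30 hrs/wk ≥ 20 ✓ → eligible.
Internet Stipend — service 240 days < 3 years (≈1095 days) ✗ → not eligible.
Wellness Stipend — status seasonal ✓; service 240 days < 9 months (≈270 days) ✗ → not eligible.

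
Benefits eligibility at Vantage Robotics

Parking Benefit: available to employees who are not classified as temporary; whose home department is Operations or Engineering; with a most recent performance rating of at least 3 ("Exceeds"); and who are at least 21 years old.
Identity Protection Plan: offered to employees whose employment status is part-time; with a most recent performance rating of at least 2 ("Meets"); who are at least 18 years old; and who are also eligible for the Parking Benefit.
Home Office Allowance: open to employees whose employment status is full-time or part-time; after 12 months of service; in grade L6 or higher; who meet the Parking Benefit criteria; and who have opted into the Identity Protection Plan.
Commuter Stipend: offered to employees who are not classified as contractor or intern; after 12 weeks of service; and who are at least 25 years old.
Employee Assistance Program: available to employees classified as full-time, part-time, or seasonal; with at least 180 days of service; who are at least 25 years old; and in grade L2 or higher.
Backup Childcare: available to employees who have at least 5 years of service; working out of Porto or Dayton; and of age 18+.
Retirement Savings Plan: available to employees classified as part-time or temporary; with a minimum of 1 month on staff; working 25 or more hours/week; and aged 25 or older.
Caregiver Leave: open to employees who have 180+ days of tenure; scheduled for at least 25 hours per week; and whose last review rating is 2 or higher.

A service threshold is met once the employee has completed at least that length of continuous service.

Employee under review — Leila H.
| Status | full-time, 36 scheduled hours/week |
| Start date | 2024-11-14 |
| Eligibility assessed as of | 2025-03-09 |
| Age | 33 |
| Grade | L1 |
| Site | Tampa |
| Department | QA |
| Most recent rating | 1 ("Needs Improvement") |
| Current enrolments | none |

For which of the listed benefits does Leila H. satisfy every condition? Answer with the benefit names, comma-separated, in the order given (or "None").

Commuter Stipend

Service from 2024-11-14 to 2025-03-09: 115 days.
Parking Benefit — status full-time ✓ (not excluded); dept QA ✗ → not eligible.
Identity Protection Plan — status full-time ✗ (requires part-time) → not eligible.
Home Office Allowance — status full-time ✓; service 115 days < 12 months (≈360 days) ✗ → not eligible.
Commuter Stipend — status full-time ✓ (not excluded); service 115 days ≥ 12 weeks (≈84 days) ✓; age 33 ≥ 25 ✓ → eligible.
Employee Assistance Program — status full-time ✓; service 115 days < 180 days ✗ → not eligible.
Backup Childcare — service 115 days < 5 years (≈1825 days) ✗ → not eligible.
Retirement Savings Plan — status full-time ✗ (requires part-time or temporary) → not eligible.
Caregiver Leave — service 115 days < 180 days ✗ → not eligible.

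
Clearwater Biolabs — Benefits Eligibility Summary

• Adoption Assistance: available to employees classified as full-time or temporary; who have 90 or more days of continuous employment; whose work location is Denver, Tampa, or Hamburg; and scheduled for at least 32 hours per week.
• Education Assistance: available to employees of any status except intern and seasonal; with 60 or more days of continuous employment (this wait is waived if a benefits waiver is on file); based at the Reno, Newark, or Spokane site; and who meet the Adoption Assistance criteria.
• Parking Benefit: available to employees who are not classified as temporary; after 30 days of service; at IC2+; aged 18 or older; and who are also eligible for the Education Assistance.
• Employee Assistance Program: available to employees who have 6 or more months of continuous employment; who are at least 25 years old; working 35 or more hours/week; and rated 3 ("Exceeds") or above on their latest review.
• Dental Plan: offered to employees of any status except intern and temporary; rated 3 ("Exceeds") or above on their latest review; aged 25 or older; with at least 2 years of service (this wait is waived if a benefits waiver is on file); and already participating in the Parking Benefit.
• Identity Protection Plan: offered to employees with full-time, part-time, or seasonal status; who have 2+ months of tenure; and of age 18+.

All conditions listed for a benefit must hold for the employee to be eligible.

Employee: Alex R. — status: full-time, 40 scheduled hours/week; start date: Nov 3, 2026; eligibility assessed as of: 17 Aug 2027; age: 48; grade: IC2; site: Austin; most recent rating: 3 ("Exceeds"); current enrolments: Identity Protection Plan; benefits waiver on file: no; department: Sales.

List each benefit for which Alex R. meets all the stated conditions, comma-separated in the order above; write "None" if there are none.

Service from Nov 3, 2026 to 17 Aug 2027: 287 days.
Adoption Assistance — status full-time ✓; service 287 days ≥ 90 days ✓; site Austin ✗ (not Denver, Tampa, or Hamburg) → not eligible.
Education Assistance — status full-time ✓ (not excluded); no waiver, service 287 days ≥ 60 days ✓; site Austin ✗ (not Reno, Newark, or Spokane) → not eligible.
Parking Benefit — status full-time ✓ (not excluded); service 287 days ≥ 30 days ✓; grade IC2 ≥ IC2 ✓; age 48 ≥ 18 ✓; not eligible for Education Assistance ✗ → not eligible.
Employee Assistance Program — service 287 days ≥ 6 months (≈180 days) ✓; age 48 ≥ 25 ✓; 40 hrs/wk ≥ 35 ✓; rating 3 ≥ 3 ✓ → eligible.
Dental Plan — status full-time ✓ (not excluded); rating 3 ≥ 3 ✓; age 48 ≥ 25 ✓; no waiver, service 287 days < 2 years (≈730 days) ✗ → not eligible.
Identity Protection Plan — status full-time ✓; service 287 days ≥ 2 months (≈60 days) ✓; age 48 ≥ 18 ✓ → eligible.

Employee Assistance Program, Identity Protection Plan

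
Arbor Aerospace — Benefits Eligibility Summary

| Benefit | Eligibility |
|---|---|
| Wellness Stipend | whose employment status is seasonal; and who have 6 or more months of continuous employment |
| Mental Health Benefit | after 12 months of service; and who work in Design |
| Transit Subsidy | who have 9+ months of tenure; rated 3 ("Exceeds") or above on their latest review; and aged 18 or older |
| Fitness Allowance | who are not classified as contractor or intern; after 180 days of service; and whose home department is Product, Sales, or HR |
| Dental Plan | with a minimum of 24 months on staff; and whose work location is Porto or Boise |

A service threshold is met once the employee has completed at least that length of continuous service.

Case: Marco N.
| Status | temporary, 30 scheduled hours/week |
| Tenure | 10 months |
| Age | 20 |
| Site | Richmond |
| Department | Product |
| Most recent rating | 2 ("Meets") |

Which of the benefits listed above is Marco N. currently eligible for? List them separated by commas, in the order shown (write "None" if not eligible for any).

Wellness Stipend — status temporary ✗ (requires seasonal) → not eligible.
Mental Health Benefit — service 10 months < 12 months ✗ → not eligible.
Transit Subsidy — service 10 months ≥ 9 months ✓; rating 2 < 3 ✗ → not eligible.
Fitness Allowance — status temporary ✓ (not excluded); service 10 months ≥ 180 days ✓; dept Product ✓ → eligible.
Dental Plan — service 10 months < 24 months ✗ → not eligible.

Fitness Allowance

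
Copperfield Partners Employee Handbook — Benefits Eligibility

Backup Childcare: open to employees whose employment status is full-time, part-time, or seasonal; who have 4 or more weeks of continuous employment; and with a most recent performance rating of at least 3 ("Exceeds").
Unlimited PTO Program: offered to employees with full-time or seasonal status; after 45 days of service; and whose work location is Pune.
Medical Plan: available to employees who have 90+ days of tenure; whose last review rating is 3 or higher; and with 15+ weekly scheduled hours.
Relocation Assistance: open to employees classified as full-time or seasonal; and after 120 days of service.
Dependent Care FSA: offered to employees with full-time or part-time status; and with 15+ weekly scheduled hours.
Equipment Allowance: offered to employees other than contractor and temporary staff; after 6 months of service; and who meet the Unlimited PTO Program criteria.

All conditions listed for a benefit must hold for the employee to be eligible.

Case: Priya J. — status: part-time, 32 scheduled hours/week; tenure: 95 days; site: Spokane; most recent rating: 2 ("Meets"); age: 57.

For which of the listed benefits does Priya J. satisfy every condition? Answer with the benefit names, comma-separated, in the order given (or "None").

Backup Childcare — status part-time ✓; service 95 days ≥ 4 weeks (≈28 days) ✓; rating 2 < 3 ✗ → not eligible.
Unlimited PTO Program — status part-time ✗ (requires full-time or seasonal) → not eligible.
Medical Plan — service 95 days ≥ 90 days ✓; rating 2 < 3 ✗ → not eligible.
Relocation Assistance — status part-time ✗ (requires full-time or seasonal) → not eligible.
Dependent Care FSA — status part-time ✓; 32 hrs/wk ≥ 15 ✓ → eligible.
Equipment Allowance — status part-time ✓ (not excluded); service 95 days < 6 months (≈180 days) ✗ → not eligible.

Dependent Care FSA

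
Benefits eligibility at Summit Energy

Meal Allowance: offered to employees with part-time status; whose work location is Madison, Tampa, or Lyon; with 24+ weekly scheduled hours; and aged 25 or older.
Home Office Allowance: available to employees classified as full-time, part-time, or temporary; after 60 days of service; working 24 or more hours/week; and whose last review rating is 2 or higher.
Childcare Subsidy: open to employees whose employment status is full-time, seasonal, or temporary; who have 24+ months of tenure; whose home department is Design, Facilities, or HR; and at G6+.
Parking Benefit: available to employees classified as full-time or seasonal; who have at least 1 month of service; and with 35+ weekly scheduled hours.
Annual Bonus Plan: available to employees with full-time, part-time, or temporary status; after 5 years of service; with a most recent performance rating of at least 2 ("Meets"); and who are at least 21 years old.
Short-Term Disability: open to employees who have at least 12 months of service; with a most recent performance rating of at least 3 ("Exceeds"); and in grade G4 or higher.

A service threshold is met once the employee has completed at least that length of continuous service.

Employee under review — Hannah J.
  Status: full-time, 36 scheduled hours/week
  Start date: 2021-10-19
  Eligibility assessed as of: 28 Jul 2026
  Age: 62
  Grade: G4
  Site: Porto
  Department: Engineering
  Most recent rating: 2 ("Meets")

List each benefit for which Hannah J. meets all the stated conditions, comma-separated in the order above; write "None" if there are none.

Home Office Allowance, Parking Benefit

Service from 2021-10-19 to 28 Jul 2026: 1743 days.
Meal Allowance — status full-time ✗ (requires part-time) → not eligible.
Home Office Allowance — status full-time ✓; service 1743 days ≥ 60 days ✓; 36 hrs/wk ≥ 24 ✓; rating 2 ≥ 2 ✓ → eligible.
Childcare Subsidy — status full-time ✓; service 1743 days ≥ 24 months (≈720 days) ✓; dept Engineering ✗ → not eligible.
Parking Benefit — status full-time ✓; service 1743 days ≥ 1 month (≈30 days) ✓; 36 hrs/wk ≥ 35 ✓ → eligible.
Annual Bonus Plan — status full-time ✓; service 1743 days < 5 years (≈1825 days) ✗ → not eligible.
Short-Term Disability — service 1743 days ≥ 12 months (≈360 days) ✓; rating 2 < 3 ✗ → not eligible.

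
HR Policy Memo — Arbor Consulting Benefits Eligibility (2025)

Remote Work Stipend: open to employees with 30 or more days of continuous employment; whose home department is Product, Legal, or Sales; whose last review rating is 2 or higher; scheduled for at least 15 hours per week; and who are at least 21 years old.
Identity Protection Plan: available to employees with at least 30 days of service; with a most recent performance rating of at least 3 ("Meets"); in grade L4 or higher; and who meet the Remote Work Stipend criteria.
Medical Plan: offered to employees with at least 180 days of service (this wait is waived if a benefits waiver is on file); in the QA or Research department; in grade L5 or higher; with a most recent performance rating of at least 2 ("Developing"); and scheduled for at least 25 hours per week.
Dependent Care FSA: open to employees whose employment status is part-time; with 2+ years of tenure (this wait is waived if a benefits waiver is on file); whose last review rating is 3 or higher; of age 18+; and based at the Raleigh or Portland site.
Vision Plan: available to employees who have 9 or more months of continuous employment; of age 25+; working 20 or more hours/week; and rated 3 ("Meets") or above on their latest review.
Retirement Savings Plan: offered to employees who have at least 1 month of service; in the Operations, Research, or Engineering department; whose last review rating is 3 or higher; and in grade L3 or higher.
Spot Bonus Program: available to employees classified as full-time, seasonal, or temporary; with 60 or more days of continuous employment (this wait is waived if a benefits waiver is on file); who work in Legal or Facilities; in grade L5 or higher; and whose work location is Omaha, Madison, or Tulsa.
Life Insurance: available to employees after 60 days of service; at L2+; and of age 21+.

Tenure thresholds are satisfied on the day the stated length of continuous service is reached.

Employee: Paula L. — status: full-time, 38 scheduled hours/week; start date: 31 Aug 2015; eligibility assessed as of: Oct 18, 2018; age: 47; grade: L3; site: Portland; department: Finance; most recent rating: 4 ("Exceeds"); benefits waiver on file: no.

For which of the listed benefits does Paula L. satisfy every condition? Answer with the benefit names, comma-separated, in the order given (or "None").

Service from 31 Aug 2015 to Oct 18, 2018: 1144 days.
Remote Work Stipend — service 1144 days ≥ 30 days ✓; dept Finance ✗ → not eligible.
Identity Protection Plan — service 1144 days ≥ 30 days ✓; rating 4 ≥ 3 ✓; grade L3 < L4 ✗ → not eligible.
Medical Plan — no waiver, service 1144 days ≥ 180 days ✓; dept Finance ✗ → not eligible.
Dependent Care FSA — status full-time ✗ (requires part-time) → not eligible.
Vision Plan — service 1144 days ≥ 9 months (≈270 days) ✓; age 47 ≥ 25 ✓; 38 hrs/wk ≥ 20 ✓; rating 4 ≥ 3 ✓ → eligible.
Retirement Savings Plan — service 1144 days ≥ 1 month (≈30 days) ✓; dept Finance ✗ → not eligible.
Spot Bonus Program — status full-time ✓; no waiver, service 1144 days ≥ 60 days ✓; dept Finance ✗ → not eligible.
Life Insurance — service 1144 days ≥ 60 days ✓; grade L3 ≥ L2 ✓; age 47 ≥ 21 ✓ → eligible.

Vision Plan, Life Insurance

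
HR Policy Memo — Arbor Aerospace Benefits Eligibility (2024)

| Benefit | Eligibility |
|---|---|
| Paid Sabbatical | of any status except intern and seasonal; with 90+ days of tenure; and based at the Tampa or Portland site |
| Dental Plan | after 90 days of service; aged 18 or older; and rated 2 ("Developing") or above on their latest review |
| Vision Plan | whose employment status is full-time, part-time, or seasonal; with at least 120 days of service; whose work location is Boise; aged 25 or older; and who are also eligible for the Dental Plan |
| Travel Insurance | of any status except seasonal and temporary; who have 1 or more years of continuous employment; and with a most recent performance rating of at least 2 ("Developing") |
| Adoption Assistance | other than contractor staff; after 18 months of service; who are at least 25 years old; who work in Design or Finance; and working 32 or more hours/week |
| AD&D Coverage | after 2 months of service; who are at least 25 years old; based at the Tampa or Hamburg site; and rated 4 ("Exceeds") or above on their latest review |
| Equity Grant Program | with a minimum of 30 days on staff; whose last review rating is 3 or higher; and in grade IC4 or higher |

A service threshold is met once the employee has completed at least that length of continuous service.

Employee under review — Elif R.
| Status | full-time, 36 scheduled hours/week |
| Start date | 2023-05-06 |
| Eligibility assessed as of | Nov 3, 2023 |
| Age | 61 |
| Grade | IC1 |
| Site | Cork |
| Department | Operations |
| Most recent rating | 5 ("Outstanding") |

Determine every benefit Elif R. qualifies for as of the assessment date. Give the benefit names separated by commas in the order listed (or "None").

Service from 2023-05-06 to Nov 3, 2023: 181 days.
Paid Sabbatical — status full-time ✓ (not excluded); service 181 days ≥ 90 days ✓; site Cork ✗ (not Tampa or Portland) → not eligible.
Dental Plan — service 181 days ≥ 90 days ✓; age 61 ≥ 18 ✓; rating 5 ≥ 2 ✓ → eligible.
Vision Plan — status full-time ✓; service 181 days ≥ 120 days ✓; site Cork ✗ (not Boise) → not eligible.
Travel Insurance — status full-time ✓ (not excluded); service 181 days < 1 year (≈365 days) ✗ → not eligible.
Adoption Assistance — status full-time ✓ (not excluded); service 181 days < 18 months (≈540 days) ✗ → not eligible.
AD&D Coverage — service 181 days ≥ 2 months (≈60 days) ✓; age 61 ≥ 25 ✓; site Cork ✗ (not Tampa or Hamburg) → not eligible.
Equity Grant Program — service 181 days ≥ 30 days ✓; rating 5 ≥ 3 ✓; grade IC1 < IC4 ✗ → not eligible.

Dental Plan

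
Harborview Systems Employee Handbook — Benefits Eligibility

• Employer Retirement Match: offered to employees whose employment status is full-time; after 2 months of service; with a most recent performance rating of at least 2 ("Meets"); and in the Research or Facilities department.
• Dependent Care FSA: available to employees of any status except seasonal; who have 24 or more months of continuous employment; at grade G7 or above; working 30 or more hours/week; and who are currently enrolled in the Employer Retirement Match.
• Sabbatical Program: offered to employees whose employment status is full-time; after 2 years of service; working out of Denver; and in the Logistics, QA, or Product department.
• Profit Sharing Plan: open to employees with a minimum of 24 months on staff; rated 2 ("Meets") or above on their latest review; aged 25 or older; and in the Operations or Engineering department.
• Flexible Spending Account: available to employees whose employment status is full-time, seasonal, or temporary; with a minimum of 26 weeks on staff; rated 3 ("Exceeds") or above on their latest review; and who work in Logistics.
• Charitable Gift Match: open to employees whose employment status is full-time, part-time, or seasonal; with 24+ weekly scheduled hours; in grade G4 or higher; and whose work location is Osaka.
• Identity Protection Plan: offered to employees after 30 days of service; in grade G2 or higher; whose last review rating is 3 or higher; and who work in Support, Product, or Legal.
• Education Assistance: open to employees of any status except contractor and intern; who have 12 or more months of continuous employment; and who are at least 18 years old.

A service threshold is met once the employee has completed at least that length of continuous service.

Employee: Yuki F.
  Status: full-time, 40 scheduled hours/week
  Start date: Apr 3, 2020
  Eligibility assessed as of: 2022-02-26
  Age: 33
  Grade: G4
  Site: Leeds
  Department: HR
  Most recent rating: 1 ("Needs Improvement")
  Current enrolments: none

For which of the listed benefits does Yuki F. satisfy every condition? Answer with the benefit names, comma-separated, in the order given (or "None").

Service from Apr 3, 2020 to 2022-02-26: 694 days.
Employer Retirement Match — status full-time ✓; service 694 days ≥ 2 months (≈60 days) ✓; rating 1 < 2 ✗ → not eligible.
Dependent Care FSA — status full-time ✓ (not excluded); service 694 days < 24 months (≈720 days) ✗ → not eligible.
Sabbatical Program — status full-time ✓; service 694 days < 2 years (≈730 days) ✗ → not eligible.
Profit Sharing Plan — service 694 days < 24 months (≈720 days) ✗ → not eligible.
Flexible Spending Account — status full-time ✓; service 694 days ≥ 26 weeks (≈182 days) ✓; rating 1 < 3 ✗ → not eligible.
Charitable Gift Match — status full-time ✓; 40 hrs/wk ≥ 24 ✓; grade G4 ≥ G4 ✓; site Leeds ✗ (not Osaka) → not eligible.
Identity Protection Plan — service 694 days ≥ 30 days ✓; grade G4 ≥ G2 ✓; rating 1 < 3 ✗ → not eligible.
Education Assistance — status full-time ✓ (not excluded); service 694 days ≥ 12 months (≈360 days) ✓; age 33 ≥ 18 ✓ → eligible.

Education Assistance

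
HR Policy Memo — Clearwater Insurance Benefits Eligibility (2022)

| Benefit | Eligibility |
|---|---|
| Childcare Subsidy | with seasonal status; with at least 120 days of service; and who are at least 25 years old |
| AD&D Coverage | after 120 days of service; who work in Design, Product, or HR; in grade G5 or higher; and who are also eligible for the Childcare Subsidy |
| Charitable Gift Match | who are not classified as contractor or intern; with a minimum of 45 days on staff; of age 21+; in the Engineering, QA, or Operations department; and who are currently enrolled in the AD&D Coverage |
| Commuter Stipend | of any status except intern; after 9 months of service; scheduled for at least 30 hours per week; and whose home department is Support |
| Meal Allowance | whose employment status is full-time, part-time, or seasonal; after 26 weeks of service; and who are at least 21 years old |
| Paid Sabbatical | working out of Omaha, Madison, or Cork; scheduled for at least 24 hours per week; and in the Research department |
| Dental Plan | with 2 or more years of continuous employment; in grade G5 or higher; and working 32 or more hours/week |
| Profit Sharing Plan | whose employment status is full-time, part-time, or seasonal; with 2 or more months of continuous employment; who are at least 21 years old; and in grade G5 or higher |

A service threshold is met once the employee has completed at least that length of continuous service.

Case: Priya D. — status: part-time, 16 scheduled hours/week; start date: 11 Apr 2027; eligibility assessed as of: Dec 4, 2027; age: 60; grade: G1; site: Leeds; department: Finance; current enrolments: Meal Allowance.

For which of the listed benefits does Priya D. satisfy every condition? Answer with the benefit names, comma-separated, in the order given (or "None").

Meal Allowance

Service from 11 Apr 2027 to Dec 4, 2027: 237 days.
Childcare Subsidy — status part-time ✗ (requires seasonal) → not eligible.
AD&D Coverage — service 237 days ≥ 120 days ✓; dept Finance ✗ → not eligible.
Charitable Gift Match — status part-time ✓ (not excluded); service 237 days ≥ 45 days ✓; age 60 ≥ 21 ✓; dept Finance ✗ → not eligible.
Commuter Stipend — status part-time ✓ (not excluded); service 237 days < 9 months (≈270 days) ✗ → not eligible.
Meal Allowance — status part-time ✓; service 237 days ≥ 26 weeks (≈182 days) ✓; age 60 ≥ 21 ✓ → eligible.
Paid Sabbatical — site Leeds ✗ (not Omaha, Madison, or Cork) → not eligible.
Dental Plan — service 237 days < 2 years (≈730 days) ✗ → not eligible.
Profit Sharing Plan — status part-time ✓; service 237 days ≥ 2 months (≈60 days) ✓; age 60 ≥ 21 ✓; grade G1 < G5 ✗ → not eligible.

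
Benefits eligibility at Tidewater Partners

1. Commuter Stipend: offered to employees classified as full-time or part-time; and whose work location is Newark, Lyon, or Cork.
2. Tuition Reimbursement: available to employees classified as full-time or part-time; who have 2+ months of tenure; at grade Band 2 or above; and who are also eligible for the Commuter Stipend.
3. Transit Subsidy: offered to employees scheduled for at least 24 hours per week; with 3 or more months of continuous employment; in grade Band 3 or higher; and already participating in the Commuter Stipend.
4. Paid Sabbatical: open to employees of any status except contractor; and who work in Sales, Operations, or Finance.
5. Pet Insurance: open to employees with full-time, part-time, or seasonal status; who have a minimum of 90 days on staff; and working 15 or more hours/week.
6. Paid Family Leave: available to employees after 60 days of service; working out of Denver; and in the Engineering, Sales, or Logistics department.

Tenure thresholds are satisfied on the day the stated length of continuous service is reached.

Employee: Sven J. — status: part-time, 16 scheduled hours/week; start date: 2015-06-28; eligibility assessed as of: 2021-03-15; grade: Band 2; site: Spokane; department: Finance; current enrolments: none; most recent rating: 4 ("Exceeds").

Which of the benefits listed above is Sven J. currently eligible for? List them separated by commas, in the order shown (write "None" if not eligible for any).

Service from 2015-06-28 to 2021-03-15: 2087 days.
Commuter Stipend — status part-time ✓; site Spokane ✗ (not Newark, Lyon, or Cork) → not eligible.
Tuition Reimbursement — status part-time ✓; service 2087 days ≥ 2 months (≈60 days) ✓; grade Band 2 ≥ Band 2 ✓; not eligible for Commuter Stipend ✗ → not eligible.
Transit Subsidy — 16 hrs/wk < 24 ✗ → not eligible.
Paid Sabbatical — status part-time ✓ (not excluded); dept Finance ✓ → eligible.
Pet Insurance — status part-time ✓; service 2087 days ≥ 90 days ✓; 16 hrs/wk ≥ 15 ✓ → eligible.
Paid Family Leave — service 2087 days ≥ 60 days ✓; site Spokane ✗ (not Denver) → not eligible.

Paid Sabbatical, Pet Insurance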